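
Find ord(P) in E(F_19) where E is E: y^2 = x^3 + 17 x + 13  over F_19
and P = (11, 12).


Compute successive multiples of P until we hit O:
  1P = (11, 12)
  2P = (16, 7)
  3P = (12, 8)
  4P = (12, 11)
  5P = (16, 12)
  6P = (11, 7)
  7P = O

ord(P) = 7


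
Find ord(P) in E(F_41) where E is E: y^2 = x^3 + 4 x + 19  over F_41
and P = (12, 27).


Compute successive multiples of P until we hit O:
  1P = (12, 27)
  2P = (21, 37)
  3P = (31, 2)
  4P = (7, 29)
  5P = (32, 22)
  6P = (15, 25)
  7P = (19, 5)
  8P = (9, 28)
  ... (continuing to 18P)
  18P = O

ord(P) = 18


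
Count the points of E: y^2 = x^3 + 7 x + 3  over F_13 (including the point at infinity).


For each x in F_13, count y with y^2 = x^3 + 7 x + 3 mod 13:
  x = 0: RHS = 3, y in [4, 9]  -> 2 point(s)
  x = 2: RHS = 12, y in [5, 8]  -> 2 point(s)
  x = 3: RHS = 12, y in [5, 8]  -> 2 point(s)
  x = 4: RHS = 4, y in [2, 11]  -> 2 point(s)
  x = 6: RHS = 1, y in [1, 12]  -> 2 point(s)
  x = 8: RHS = 12, y in [5, 8]  -> 2 point(s)
Affine points: 12. Add the point at infinity: total = 13.

#E(F_13) = 13


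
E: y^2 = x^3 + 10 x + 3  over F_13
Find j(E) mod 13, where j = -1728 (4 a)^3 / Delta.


Delta = -16(4 a^3 + 27 b^2) mod 13 = 11
-1728 * (4 a)^3 = -1728 * (4*10)^3 mod 13 = 1
j = 1 * 11^(-1) mod 13 = 6

j = 6 (mod 13)


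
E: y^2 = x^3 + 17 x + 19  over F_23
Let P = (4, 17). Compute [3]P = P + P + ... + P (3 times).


k = 3 = 11_2 (binary, LSB first: 11)
Double-and-add from P = (4, 17):
  bit 0 = 1: acc = O + (4, 17) = (4, 17)
  bit 1 = 1: acc = (4, 17) + (10, 4) = (22, 22)

3P = (22, 22)


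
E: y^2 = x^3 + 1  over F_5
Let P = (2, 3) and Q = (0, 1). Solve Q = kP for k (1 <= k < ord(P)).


Enumerate multiples of P until we hit Q = (0, 1):
  1P = (2, 3)
  2P = (0, 1)
Match found at i = 2.

k = 2


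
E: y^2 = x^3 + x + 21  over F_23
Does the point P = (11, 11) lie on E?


Check whether y^2 = x^3 + 1 x + 21 (mod 23) for (x, y) = (11, 11).
LHS: y^2 = 11^2 mod 23 = 6
RHS: x^3 + 1 x + 21 = 11^3 + 1*11 + 21 mod 23 = 6
LHS = RHS

Yes, on the curve


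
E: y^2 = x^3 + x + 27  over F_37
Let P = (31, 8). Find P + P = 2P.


Doubling: s = (3 x1^2 + a) / (2 y1)
s = (3*31^2 + 1) / (2*8) mod 37 = 23
x3 = s^2 - 2 x1 mod 37 = 23^2 - 2*31 = 23
y3 = s (x1 - x3) - y1 mod 37 = 23 * (31 - 23) - 8 = 28

2P = (23, 28)


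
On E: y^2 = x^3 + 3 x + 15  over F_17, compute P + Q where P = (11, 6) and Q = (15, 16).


P != Q, so use the chord formula.
s = (y2 - y1) / (x2 - x1) = (10) / (4) mod 17 = 11
x3 = s^2 - x1 - x2 mod 17 = 11^2 - 11 - 15 = 10
y3 = s (x1 - x3) - y1 mod 17 = 11 * (11 - 10) - 6 = 5

P + Q = (10, 5)


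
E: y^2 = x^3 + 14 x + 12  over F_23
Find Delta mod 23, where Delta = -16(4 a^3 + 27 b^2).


4 a^3 + 27 b^2 = 4*14^3 + 27*12^2 = 10976 + 3888 = 14864
Delta = -16 * (14864) = -237824
Delta mod 23 = 19

Delta = 19 (mod 23)


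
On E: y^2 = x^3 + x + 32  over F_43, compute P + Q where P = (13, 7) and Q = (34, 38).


P != Q, so use the chord formula.
s = (y2 - y1) / (x2 - x1) = (31) / (21) mod 43 = 24
x3 = s^2 - x1 - x2 mod 43 = 24^2 - 13 - 34 = 13
y3 = s (x1 - x3) - y1 mod 43 = 24 * (13 - 13) - 7 = 36

P + Q = (13, 36)


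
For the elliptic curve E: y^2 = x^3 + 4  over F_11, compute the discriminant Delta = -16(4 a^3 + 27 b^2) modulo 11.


4 a^3 + 27 b^2 = 4*0^3 + 27*4^2 = 0 + 432 = 432
Delta = -16 * (432) = -6912
Delta mod 11 = 7

Delta = 7 (mod 11)


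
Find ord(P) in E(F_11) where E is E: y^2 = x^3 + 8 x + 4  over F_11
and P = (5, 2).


Compute successive multiples of P until we hit O:
  1P = (5, 2)
  2P = (6, 2)
  3P = (0, 9)
  4P = (4, 1)
  5P = (3, 0)
  6P = (4, 10)
  7P = (0, 2)
  8P = (6, 9)
  ... (continuing to 10P)
  10P = O

ord(P) = 10


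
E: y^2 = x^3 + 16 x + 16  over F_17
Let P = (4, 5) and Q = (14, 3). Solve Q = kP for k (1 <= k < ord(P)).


Enumerate multiples of P until we hit Q = (14, 3):
  1P = (4, 5)
  2P = (1, 4)
  3P = (14, 3)
Match found at i = 3.

k = 3


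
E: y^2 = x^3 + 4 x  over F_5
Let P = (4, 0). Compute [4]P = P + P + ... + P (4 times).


k = 4 = 100_2 (binary, LSB first: 001)
Double-and-add from P = (4, 0):
  bit 0 = 0: acc unchanged = O
  bit 1 = 0: acc unchanged = O
  bit 2 = 1: acc = O + O = O

4P = O


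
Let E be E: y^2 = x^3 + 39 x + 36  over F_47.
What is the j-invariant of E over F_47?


Delta = -16(4 a^3 + 27 b^2) mod 47 = 1
-1728 * (4 a)^3 = -1728 * (4*39)^3 mod 47 = 42
j = 42 * 1^(-1) mod 47 = 42

j = 42 (mod 47)


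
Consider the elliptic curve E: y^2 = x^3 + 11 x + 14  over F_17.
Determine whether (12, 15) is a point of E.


Check whether y^2 = x^3 + 11 x + 14 (mod 17) for (x, y) = (12, 15).
LHS: y^2 = 15^2 mod 17 = 4
RHS: x^3 + 11 x + 14 = 12^3 + 11*12 + 14 mod 17 = 4
LHS = RHS

Yes, on the curve


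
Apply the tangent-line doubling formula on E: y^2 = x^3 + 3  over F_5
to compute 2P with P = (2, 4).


Doubling: s = (3 x1^2 + a) / (2 y1)
s = (3*2^2 + 0) / (2*4) mod 5 = 4
x3 = s^2 - 2 x1 mod 5 = 4^2 - 2*2 = 2
y3 = s (x1 - x3) - y1 mod 5 = 4 * (2 - 2) - 4 = 1

2P = (2, 1)


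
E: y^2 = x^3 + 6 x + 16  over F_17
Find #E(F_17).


For each x in F_17, count y with y^2 = x^3 + 6 x + 16 mod 17:
  x = 0: RHS = 16, y in [4, 13]  -> 2 point(s)
  x = 2: RHS = 2, y in [6, 11]  -> 2 point(s)
  x = 4: RHS = 2, y in [6, 11]  -> 2 point(s)
  x = 5: RHS = 1, y in [1, 16]  -> 2 point(s)
  x = 6: RHS = 13, y in [8, 9]  -> 2 point(s)
  x = 8: RHS = 15, y in [7, 10]  -> 2 point(s)
  x = 9: RHS = 0, y in [0]  -> 1 point(s)
  x = 11: RHS = 2, y in [6, 11]  -> 2 point(s)
  x = 13: RHS = 13, y in [8, 9]  -> 2 point(s)
  x = 15: RHS = 13, y in [8, 9]  -> 2 point(s)
  x = 16: RHS = 9, y in [3, 14]  -> 2 point(s)
Affine points: 21. Add the point at infinity: total = 22.

#E(F_17) = 22


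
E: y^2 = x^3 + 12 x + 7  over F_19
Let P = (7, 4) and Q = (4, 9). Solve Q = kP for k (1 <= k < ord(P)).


Enumerate multiples of P until we hit Q = (4, 9):
  1P = (7, 4)
  2P = (12, 13)
  3P = (4, 9)
Match found at i = 3.

k = 3


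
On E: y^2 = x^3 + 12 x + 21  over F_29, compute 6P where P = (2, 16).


k = 6 = 110_2 (binary, LSB first: 011)
Double-and-add from P = (2, 16):
  bit 0 = 0: acc unchanged = O
  bit 1 = 1: acc = O + (2, 13) = (2, 13)
  bit 2 = 1: acc = (2, 13) + (2, 16) = O

6P = O


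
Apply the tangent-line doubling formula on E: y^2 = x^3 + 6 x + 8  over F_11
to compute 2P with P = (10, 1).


Doubling: s = (3 x1^2 + a) / (2 y1)
s = (3*10^2 + 6) / (2*1) mod 11 = 10
x3 = s^2 - 2 x1 mod 11 = 10^2 - 2*10 = 3
y3 = s (x1 - x3) - y1 mod 11 = 10 * (10 - 3) - 1 = 3

2P = (3, 3)


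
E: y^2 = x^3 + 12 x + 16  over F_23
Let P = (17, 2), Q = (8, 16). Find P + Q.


P != Q, so use the chord formula.
s = (y2 - y1) / (x2 - x1) = (14) / (14) mod 23 = 1
x3 = s^2 - x1 - x2 mod 23 = 1^2 - 17 - 8 = 22
y3 = s (x1 - x3) - y1 mod 23 = 1 * (17 - 22) - 2 = 16

P + Q = (22, 16)


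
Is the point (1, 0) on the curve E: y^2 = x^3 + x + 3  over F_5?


Check whether y^2 = x^3 + 1 x + 3 (mod 5) for (x, y) = (1, 0).
LHS: y^2 = 0^2 mod 5 = 0
RHS: x^3 + 1 x + 3 = 1^3 + 1*1 + 3 mod 5 = 0
LHS = RHS

Yes, on the curve


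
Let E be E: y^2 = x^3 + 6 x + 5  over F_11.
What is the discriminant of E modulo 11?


4 a^3 + 27 b^2 = 4*6^3 + 27*5^2 = 864 + 675 = 1539
Delta = -16 * (1539) = -24624
Delta mod 11 = 5

Delta = 5 (mod 11)


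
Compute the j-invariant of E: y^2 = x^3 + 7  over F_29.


Delta = -16(4 a^3 + 27 b^2) mod 29 = 2
-1728 * (4 a)^3 = -1728 * (4*0)^3 mod 29 = 0
j = 0 * 2^(-1) mod 29 = 0

j = 0 (mod 29)


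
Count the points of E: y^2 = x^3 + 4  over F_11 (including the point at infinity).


For each x in F_11, count y with y^2 = x^3 + 0 x + 4 mod 11:
  x = 0: RHS = 4, y in [2, 9]  -> 2 point(s)
  x = 1: RHS = 5, y in [4, 7]  -> 2 point(s)
  x = 2: RHS = 1, y in [1, 10]  -> 2 point(s)
  x = 3: RHS = 9, y in [3, 8]  -> 2 point(s)
  x = 6: RHS = 0, y in [0]  -> 1 point(s)
  x = 10: RHS = 3, y in [5, 6]  -> 2 point(s)
Affine points: 11. Add the point at infinity: total = 12.

#E(F_11) = 12


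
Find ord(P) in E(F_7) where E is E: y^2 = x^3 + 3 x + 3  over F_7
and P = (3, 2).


Compute successive multiples of P until we hit O:
  1P = (3, 2)
  2P = (3, 5)
  3P = O

ord(P) = 3


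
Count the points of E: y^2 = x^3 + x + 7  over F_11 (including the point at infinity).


For each x in F_11, count y with y^2 = x^3 + 1 x + 7 mod 11:
  x = 1: RHS = 9, y in [3, 8]  -> 2 point(s)
  x = 3: RHS = 4, y in [2, 9]  -> 2 point(s)
  x = 4: RHS = 9, y in [3, 8]  -> 2 point(s)
  x = 5: RHS = 5, y in [4, 7]  -> 2 point(s)
  x = 6: RHS = 9, y in [3, 8]  -> 2 point(s)
  x = 7: RHS = 5, y in [4, 7]  -> 2 point(s)
  x = 10: RHS = 5, y in [4, 7]  -> 2 point(s)
Affine points: 14. Add the point at infinity: total = 15.

#E(F_11) = 15


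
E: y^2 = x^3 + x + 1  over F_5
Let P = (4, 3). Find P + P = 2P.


Doubling: s = (3 x1^2 + a) / (2 y1)
s = (3*4^2 + 1) / (2*3) mod 5 = 4
x3 = s^2 - 2 x1 mod 5 = 4^2 - 2*4 = 3
y3 = s (x1 - x3) - y1 mod 5 = 4 * (4 - 3) - 3 = 1

2P = (3, 1)


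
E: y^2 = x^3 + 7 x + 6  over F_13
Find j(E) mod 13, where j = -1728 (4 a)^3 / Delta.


Delta = -16(4 a^3 + 27 b^2) mod 13 = 1
-1728 * (4 a)^3 = -1728 * (4*7)^3 mod 13 = 8
j = 8 * 1^(-1) mod 13 = 8

j = 8 (mod 13)


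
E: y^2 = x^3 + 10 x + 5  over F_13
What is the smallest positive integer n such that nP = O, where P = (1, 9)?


Compute successive multiples of P until we hit O:
  1P = (1, 9)
  2P = (11, 4)
  3P = (11, 9)
  4P = (1, 4)
  5P = O

ord(P) = 5


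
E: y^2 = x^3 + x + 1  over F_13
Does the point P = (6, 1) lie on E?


Check whether y^2 = x^3 + 1 x + 1 (mod 13) for (x, y) = (6, 1).
LHS: y^2 = 1^2 mod 13 = 1
RHS: x^3 + 1 x + 1 = 6^3 + 1*6 + 1 mod 13 = 2
LHS != RHS

No, not on the curve


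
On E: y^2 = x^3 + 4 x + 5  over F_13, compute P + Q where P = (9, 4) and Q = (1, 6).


P != Q, so use the chord formula.
s = (y2 - y1) / (x2 - x1) = (2) / (5) mod 13 = 3
x3 = s^2 - x1 - x2 mod 13 = 3^2 - 9 - 1 = 12
y3 = s (x1 - x3) - y1 mod 13 = 3 * (9 - 12) - 4 = 0

P + Q = (12, 0)


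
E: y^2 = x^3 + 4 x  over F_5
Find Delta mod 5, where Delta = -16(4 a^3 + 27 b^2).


4 a^3 + 27 b^2 = 4*4^3 + 27*0^2 = 256 + 0 = 256
Delta = -16 * (256) = -4096
Delta mod 5 = 4

Delta = 4 (mod 5)


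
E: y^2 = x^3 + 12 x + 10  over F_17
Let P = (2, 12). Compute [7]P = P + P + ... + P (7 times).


k = 7 = 111_2 (binary, LSB first: 111)
Double-and-add from P = (2, 12):
  bit 0 = 1: acc = O + (2, 12) = (2, 12)
  bit 1 = 1: acc = (2, 12) + (14, 10) = (10, 12)
  bit 2 = 1: acc = (10, 12) + (5, 5) = (6, 14)

7P = (6, 14)


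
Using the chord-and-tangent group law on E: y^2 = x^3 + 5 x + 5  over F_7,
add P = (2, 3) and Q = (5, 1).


P != Q, so use the chord formula.
s = (y2 - y1) / (x2 - x1) = (5) / (3) mod 7 = 4
x3 = s^2 - x1 - x2 mod 7 = 4^2 - 2 - 5 = 2
y3 = s (x1 - x3) - y1 mod 7 = 4 * (2 - 2) - 3 = 4

P + Q = (2, 4)


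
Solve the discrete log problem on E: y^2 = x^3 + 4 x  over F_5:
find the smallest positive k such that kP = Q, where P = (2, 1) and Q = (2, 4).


Enumerate multiples of P until we hit Q = (2, 4):
  1P = (2, 1)
  2P = (0, 0)
  3P = (2, 4)
Match found at i = 3.

k = 3


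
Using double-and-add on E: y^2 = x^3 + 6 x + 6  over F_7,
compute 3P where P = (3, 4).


k = 3 = 11_2 (binary, LSB first: 11)
Double-and-add from P = (3, 4):
  bit 0 = 1: acc = O + (3, 4) = (3, 4)
  bit 1 = 1: acc = (3, 4) + (5, 0) = (3, 3)

3P = (3, 3)


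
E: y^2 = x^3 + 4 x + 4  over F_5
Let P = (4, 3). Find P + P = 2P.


Doubling: s = (3 x1^2 + a) / (2 y1)
s = (3*4^2 + 4) / (2*3) mod 5 = 2
x3 = s^2 - 2 x1 mod 5 = 2^2 - 2*4 = 1
y3 = s (x1 - x3) - y1 mod 5 = 2 * (4 - 1) - 3 = 3

2P = (1, 3)


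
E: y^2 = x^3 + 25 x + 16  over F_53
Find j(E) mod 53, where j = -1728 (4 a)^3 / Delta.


Delta = -16(4 a^3 + 27 b^2) mod 53 = 23
-1728 * (4 a)^3 = -1728 * (4*25)^3 mod 53 = 22
j = 22 * 23^(-1) mod 53 = 24

j = 24 (mod 53)


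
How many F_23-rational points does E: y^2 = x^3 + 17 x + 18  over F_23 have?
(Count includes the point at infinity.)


For each x in F_23, count y with y^2 = x^3 + 17 x + 18 mod 23:
  x = 0: RHS = 18, y in [8, 15]  -> 2 point(s)
  x = 1: RHS = 13, y in [6, 17]  -> 2 point(s)
  x = 3: RHS = 4, y in [2, 21]  -> 2 point(s)
  x = 4: RHS = 12, y in [9, 14]  -> 2 point(s)
  x = 9: RHS = 3, y in [7, 16]  -> 2 point(s)
  x = 11: RHS = 18, y in [8, 15]  -> 2 point(s)
  x = 12: RHS = 18, y in [8, 15]  -> 2 point(s)
  x = 16: RHS = 16, y in [4, 19]  -> 2 point(s)
  x = 19: RHS = 1, y in [1, 22]  -> 2 point(s)
  x = 20: RHS = 9, y in [3, 20]  -> 2 point(s)
  x = 22: RHS = 0, y in [0]  -> 1 point(s)
Affine points: 21. Add the point at infinity: total = 22.

#E(F_23) = 22


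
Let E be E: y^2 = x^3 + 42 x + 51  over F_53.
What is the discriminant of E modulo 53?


4 a^3 + 27 b^2 = 4*42^3 + 27*51^2 = 296352 + 70227 = 366579
Delta = -16 * (366579) = -5865264
Delta mod 53 = 34

Delta = 34 (mod 53)


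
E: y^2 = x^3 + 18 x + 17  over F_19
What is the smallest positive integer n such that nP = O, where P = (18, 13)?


Compute successive multiples of P until we hit O:
  1P = (18, 13)
  2P = (11, 8)
  3P = (13, 15)
  4P = (14, 12)
  5P = (12, 17)
  6P = (0, 13)
  7P = (1, 6)
  8P = (17, 12)
  ... (continuing to 26P)
  26P = O

ord(P) = 26


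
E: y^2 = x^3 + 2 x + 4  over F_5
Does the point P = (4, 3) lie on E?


Check whether y^2 = x^3 + 2 x + 4 (mod 5) for (x, y) = (4, 3).
LHS: y^2 = 3^2 mod 5 = 4
RHS: x^3 + 2 x + 4 = 4^3 + 2*4 + 4 mod 5 = 1
LHS != RHS

No, not on the curve


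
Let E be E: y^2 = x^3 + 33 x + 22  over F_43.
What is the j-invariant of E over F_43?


Delta = -16(4 a^3 + 27 b^2) mod 43 = 37
-1728 * (4 a)^3 = -1728 * (4*33)^3 mod 43 = 42
j = 42 * 37^(-1) mod 43 = 36

j = 36 (mod 43)


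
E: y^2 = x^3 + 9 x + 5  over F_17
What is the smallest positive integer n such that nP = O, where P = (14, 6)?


Compute successive multiples of P until we hit O:
  1P = (14, 6)
  2P = (15, 8)
  3P = (9, 4)
  4P = (3, 12)
  5P = (1, 7)
  6P = (1, 10)
  7P = (3, 5)
  8P = (9, 13)
  ... (continuing to 11P)
  11P = O

ord(P) = 11


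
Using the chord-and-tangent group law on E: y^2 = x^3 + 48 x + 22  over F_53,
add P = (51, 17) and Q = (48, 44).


P != Q, so use the chord formula.
s = (y2 - y1) / (x2 - x1) = (27) / (50) mod 53 = 44
x3 = s^2 - x1 - x2 mod 53 = 44^2 - 51 - 48 = 35
y3 = s (x1 - x3) - y1 mod 53 = 44 * (51 - 35) - 17 = 51

P + Q = (35, 51)


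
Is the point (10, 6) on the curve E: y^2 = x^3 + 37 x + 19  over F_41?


Check whether y^2 = x^3 + 37 x + 19 (mod 41) for (x, y) = (10, 6).
LHS: y^2 = 6^2 mod 41 = 36
RHS: x^3 + 37 x + 19 = 10^3 + 37*10 + 19 mod 41 = 36
LHS = RHS

Yes, on the curve


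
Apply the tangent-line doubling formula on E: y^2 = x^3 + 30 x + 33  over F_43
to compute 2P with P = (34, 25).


Doubling: s = (3 x1^2 + a) / (2 y1)
s = (3*34^2 + 30) / (2*25) mod 43 = 39
x3 = s^2 - 2 x1 mod 43 = 39^2 - 2*34 = 34
y3 = s (x1 - x3) - y1 mod 43 = 39 * (34 - 34) - 25 = 18

2P = (34, 18)


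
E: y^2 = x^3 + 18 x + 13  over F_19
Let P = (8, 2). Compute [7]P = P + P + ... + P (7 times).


k = 7 = 111_2 (binary, LSB first: 111)
Double-and-add from P = (8, 2):
  bit 0 = 1: acc = O + (8, 2) = (8, 2)
  bit 1 = 1: acc = (8, 2) + (9, 12) = (7, 8)
  bit 2 = 1: acc = (7, 8) + (2, 0) = (8, 17)

7P = (8, 17)


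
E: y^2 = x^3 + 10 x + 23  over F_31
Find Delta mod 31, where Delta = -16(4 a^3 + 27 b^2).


4 a^3 + 27 b^2 = 4*10^3 + 27*23^2 = 4000 + 14283 = 18283
Delta = -16 * (18283) = -292528
Delta mod 31 = 19

Delta = 19 (mod 31)


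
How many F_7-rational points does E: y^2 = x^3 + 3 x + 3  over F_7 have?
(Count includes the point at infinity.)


For each x in F_7, count y with y^2 = x^3 + 3 x + 3 mod 7:
  x = 1: RHS = 0, y in [0]  -> 1 point(s)
  x = 3: RHS = 4, y in [2, 5]  -> 2 point(s)
  x = 4: RHS = 2, y in [3, 4]  -> 2 point(s)
Affine points: 5. Add the point at infinity: total = 6.

#E(F_7) = 6


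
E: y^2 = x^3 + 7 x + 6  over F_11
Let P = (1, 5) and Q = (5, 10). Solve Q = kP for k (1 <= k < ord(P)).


Enumerate multiples of P until we hit Q = (5, 10):
  1P = (1, 5)
  2P = (10, 8)
  3P = (5, 1)
  4P = (6, 0)
  5P = (5, 10)
Match found at i = 5.

k = 5


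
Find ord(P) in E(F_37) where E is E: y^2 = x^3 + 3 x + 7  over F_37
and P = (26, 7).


Compute successive multiples of P until we hit O:
  1P = (26, 7)
  2P = (10, 36)
  3P = (29, 10)
  4P = (20, 36)
  5P = (1, 14)
  6P = (7, 1)
  7P = (0, 9)
  8P = (4, 34)
  ... (continuing to 43P)
  43P = O

ord(P) = 43


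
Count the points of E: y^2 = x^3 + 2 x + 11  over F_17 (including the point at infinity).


For each x in F_17, count y with y^2 = x^3 + 2 x + 11 mod 17:
  x = 4: RHS = 15, y in [7, 10]  -> 2 point(s)
  x = 6: RHS = 1, y in [1, 16]  -> 2 point(s)
  x = 11: RHS = 4, y in [2, 15]  -> 2 point(s)
  x = 15: RHS = 16, y in [4, 13]  -> 2 point(s)
  x = 16: RHS = 8, y in [5, 12]  -> 2 point(s)
Affine points: 10. Add the point at infinity: total = 11.

#E(F_17) = 11


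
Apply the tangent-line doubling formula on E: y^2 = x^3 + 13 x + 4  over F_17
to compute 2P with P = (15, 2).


Doubling: s = (3 x1^2 + a) / (2 y1)
s = (3*15^2 + 13) / (2*2) mod 17 = 2
x3 = s^2 - 2 x1 mod 17 = 2^2 - 2*15 = 8
y3 = s (x1 - x3) - y1 mod 17 = 2 * (15 - 8) - 2 = 12

2P = (8, 12)


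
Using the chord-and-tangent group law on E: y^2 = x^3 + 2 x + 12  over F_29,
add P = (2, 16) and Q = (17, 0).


P != Q, so use the chord formula.
s = (y2 - y1) / (x2 - x1) = (13) / (15) mod 29 = 26
x3 = s^2 - x1 - x2 mod 29 = 26^2 - 2 - 17 = 19
y3 = s (x1 - x3) - y1 mod 29 = 26 * (2 - 19) - 16 = 6

P + Q = (19, 6)


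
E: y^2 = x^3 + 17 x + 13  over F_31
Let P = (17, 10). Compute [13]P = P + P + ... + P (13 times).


k = 13 = 1101_2 (binary, LSB first: 1011)
Double-and-add from P = (17, 10):
  bit 0 = 1: acc = O + (17, 10) = (17, 10)
  bit 1 = 0: acc unchanged = (17, 10)
  bit 2 = 1: acc = (17, 10) + (20, 13) = (26, 12)
  bit 3 = 1: acc = (26, 12) + (1, 0) = (8, 14)

13P = (8, 14)


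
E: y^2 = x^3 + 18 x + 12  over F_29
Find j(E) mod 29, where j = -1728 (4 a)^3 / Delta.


Delta = -16(4 a^3 + 27 b^2) mod 29 = 8
-1728 * (4 a)^3 = -1728 * (4*18)^3 mod 29 = 13
j = 13 * 8^(-1) mod 29 = 27

j = 27 (mod 29)


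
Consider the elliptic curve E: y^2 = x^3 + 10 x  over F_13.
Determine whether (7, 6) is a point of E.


Check whether y^2 = x^3 + 10 x + 0 (mod 13) for (x, y) = (7, 6).
LHS: y^2 = 6^2 mod 13 = 10
RHS: x^3 + 10 x + 0 = 7^3 + 10*7 + 0 mod 13 = 10
LHS = RHS

Yes, on the curve


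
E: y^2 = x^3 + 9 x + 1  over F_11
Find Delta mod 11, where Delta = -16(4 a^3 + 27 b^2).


4 a^3 + 27 b^2 = 4*9^3 + 27*1^2 = 2916 + 27 = 2943
Delta = -16 * (2943) = -47088
Delta mod 11 = 3

Delta = 3 (mod 11)


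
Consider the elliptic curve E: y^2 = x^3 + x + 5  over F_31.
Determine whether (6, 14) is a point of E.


Check whether y^2 = x^3 + 1 x + 5 (mod 31) for (x, y) = (6, 14).
LHS: y^2 = 14^2 mod 31 = 10
RHS: x^3 + 1 x + 5 = 6^3 + 1*6 + 5 mod 31 = 10
LHS = RHS

Yes, on the curve


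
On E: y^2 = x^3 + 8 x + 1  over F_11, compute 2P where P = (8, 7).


Doubling: s = (3 x1^2 + a) / (2 y1)
s = (3*8^2 + 8) / (2*7) mod 11 = 8
x3 = s^2 - 2 x1 mod 11 = 8^2 - 2*8 = 4
y3 = s (x1 - x3) - y1 mod 11 = 8 * (8 - 4) - 7 = 3

2P = (4, 3)


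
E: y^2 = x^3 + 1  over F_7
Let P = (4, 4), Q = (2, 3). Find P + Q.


P != Q, so use the chord formula.
s = (y2 - y1) / (x2 - x1) = (6) / (5) mod 7 = 4
x3 = s^2 - x1 - x2 mod 7 = 4^2 - 4 - 2 = 3
y3 = s (x1 - x3) - y1 mod 7 = 4 * (4 - 3) - 4 = 0

P + Q = (3, 0)


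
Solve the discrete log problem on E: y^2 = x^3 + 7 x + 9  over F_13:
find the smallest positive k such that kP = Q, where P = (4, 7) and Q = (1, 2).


Enumerate multiples of P until we hit Q = (1, 2):
  1P = (4, 7)
  2P = (1, 2)
Match found at i = 2.

k = 2


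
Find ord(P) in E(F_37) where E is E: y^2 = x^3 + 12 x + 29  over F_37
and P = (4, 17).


Compute successive multiples of P until we hit O:
  1P = (4, 17)
  2P = (22, 10)
  3P = (22, 27)
  4P = (4, 20)
  5P = O

ord(P) = 5


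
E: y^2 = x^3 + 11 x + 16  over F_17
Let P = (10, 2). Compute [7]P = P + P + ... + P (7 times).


k = 7 = 111_2 (binary, LSB first: 111)
Double-and-add from P = (10, 2):
  bit 0 = 1: acc = O + (10, 2) = (10, 2)
  bit 1 = 1: acc = (10, 2) + (6, 3) = (0, 4)
  bit 2 = 1: acc = (0, 4) + (5, 14) = (16, 15)

7P = (16, 15)


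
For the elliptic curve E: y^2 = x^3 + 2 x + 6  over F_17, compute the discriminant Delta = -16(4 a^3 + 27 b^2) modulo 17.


4 a^3 + 27 b^2 = 4*2^3 + 27*6^2 = 32 + 972 = 1004
Delta = -16 * (1004) = -16064
Delta mod 17 = 1

Delta = 1 (mod 17)


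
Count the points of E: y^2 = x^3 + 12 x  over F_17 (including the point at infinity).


For each x in F_17, count y with y^2 = x^3 + 12 x + 0 mod 17:
  x = 0: RHS = 0, y in [0]  -> 1 point(s)
  x = 1: RHS = 13, y in [8, 9]  -> 2 point(s)
  x = 2: RHS = 15, y in [7, 10]  -> 2 point(s)
  x = 5: RHS = 15, y in [7, 10]  -> 2 point(s)
  x = 6: RHS = 16, y in [4, 13]  -> 2 point(s)
  x = 7: RHS = 2, y in [6, 11]  -> 2 point(s)
  x = 8: RHS = 13, y in [8, 9]  -> 2 point(s)
  x = 9: RHS = 4, y in [2, 15]  -> 2 point(s)
  x = 10: RHS = 15, y in [7, 10]  -> 2 point(s)
  x = 11: RHS = 1, y in [1, 16]  -> 2 point(s)
  x = 12: RHS = 2, y in [6, 11]  -> 2 point(s)
  x = 15: RHS = 2, y in [6, 11]  -> 2 point(s)
  x = 16: RHS = 4, y in [2, 15]  -> 2 point(s)
Affine points: 25. Add the point at infinity: total = 26.

#E(F_17) = 26


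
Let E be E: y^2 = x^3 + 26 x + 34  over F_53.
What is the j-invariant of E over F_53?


Delta = -16(4 a^3 + 27 b^2) mod 53 = 35
-1728 * (4 a)^3 = -1728 * (4*26)^3 mod 53 = 44
j = 44 * 35^(-1) mod 53 = 27

j = 27 (mod 53)


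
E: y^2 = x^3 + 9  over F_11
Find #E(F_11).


For each x in F_11, count y with y^2 = x^3 + 0 x + 9 mod 11:
  x = 0: RHS = 9, y in [3, 8]  -> 2 point(s)
  x = 3: RHS = 3, y in [5, 6]  -> 2 point(s)
  x = 6: RHS = 5, y in [4, 7]  -> 2 point(s)
  x = 7: RHS = 0, y in [0]  -> 1 point(s)
  x = 8: RHS = 4, y in [2, 9]  -> 2 point(s)
  x = 9: RHS = 1, y in [1, 10]  -> 2 point(s)
Affine points: 11. Add the point at infinity: total = 12.

#E(F_11) = 12


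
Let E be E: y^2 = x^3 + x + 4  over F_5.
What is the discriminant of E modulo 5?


4 a^3 + 27 b^2 = 4*1^3 + 27*4^2 = 4 + 432 = 436
Delta = -16 * (436) = -6976
Delta mod 5 = 4

Delta = 4 (mod 5)


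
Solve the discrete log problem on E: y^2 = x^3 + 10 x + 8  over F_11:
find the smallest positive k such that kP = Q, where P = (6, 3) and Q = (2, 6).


Enumerate multiples of P until we hit Q = (2, 6):
  1P = (6, 3)
  2P = (2, 6)
Match found at i = 2.

k = 2


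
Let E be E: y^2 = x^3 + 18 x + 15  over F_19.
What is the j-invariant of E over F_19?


Delta = -16(4 a^3 + 27 b^2) mod 19 = 11
-1728 * (4 a)^3 = -1728 * (4*18)^3 mod 19 = 12
j = 12 * 11^(-1) mod 19 = 8

j = 8 (mod 19)


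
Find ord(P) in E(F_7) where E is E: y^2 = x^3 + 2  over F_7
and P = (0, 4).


Compute successive multiples of P until we hit O:
  1P = (0, 4)
  2P = (0, 3)
  3P = O

ord(P) = 3


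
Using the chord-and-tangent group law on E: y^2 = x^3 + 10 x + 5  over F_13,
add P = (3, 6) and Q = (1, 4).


P != Q, so use the chord formula.
s = (y2 - y1) / (x2 - x1) = (11) / (11) mod 13 = 1
x3 = s^2 - x1 - x2 mod 13 = 1^2 - 3 - 1 = 10
y3 = s (x1 - x3) - y1 mod 13 = 1 * (3 - 10) - 6 = 0

P + Q = (10, 0)


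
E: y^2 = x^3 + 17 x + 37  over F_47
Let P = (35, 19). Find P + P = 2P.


Doubling: s = (3 x1^2 + a) / (2 y1)
s = (3*35^2 + 17) / (2*19) mod 47 = 18
x3 = s^2 - 2 x1 mod 47 = 18^2 - 2*35 = 19
y3 = s (x1 - x3) - y1 mod 47 = 18 * (35 - 19) - 19 = 34

2P = (19, 34)


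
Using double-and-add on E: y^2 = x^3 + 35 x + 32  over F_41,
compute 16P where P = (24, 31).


k = 16 = 10000_2 (binary, LSB first: 00001)
Double-and-add from P = (24, 31):
  bit 0 = 0: acc unchanged = O
  bit 1 = 0: acc unchanged = O
  bit 2 = 0: acc unchanged = O
  bit 3 = 0: acc unchanged = O
  bit 4 = 1: acc = O + (8, 39) = (8, 39)

16P = (8, 39)


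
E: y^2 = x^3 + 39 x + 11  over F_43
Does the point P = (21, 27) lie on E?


Check whether y^2 = x^3 + 39 x + 11 (mod 43) for (x, y) = (21, 27).
LHS: y^2 = 27^2 mod 43 = 41
RHS: x^3 + 39 x + 11 = 21^3 + 39*21 + 11 mod 43 = 29
LHS != RHS

No, not on the curve


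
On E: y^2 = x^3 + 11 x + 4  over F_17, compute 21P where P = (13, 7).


k = 21 = 10101_2 (binary, LSB first: 10101)
Double-and-add from P = (13, 7):
  bit 0 = 1: acc = O + (13, 7) = (13, 7)
  bit 1 = 0: acc unchanged = (13, 7)
  bit 2 = 1: acc = (13, 7) + (15, 5) = (7, 4)
  bit 3 = 0: acc unchanged = (7, 4)
  bit 4 = 1: acc = (7, 4) + (10, 14) = (13, 10)

21P = (13, 10)


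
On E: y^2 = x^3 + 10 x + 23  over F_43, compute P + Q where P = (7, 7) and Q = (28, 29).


P != Q, so use the chord formula.
s = (y2 - y1) / (x2 - x1) = (22) / (21) mod 43 = 42
x3 = s^2 - x1 - x2 mod 43 = 42^2 - 7 - 28 = 9
y3 = s (x1 - x3) - y1 mod 43 = 42 * (7 - 9) - 7 = 38

P + Q = (9, 38)


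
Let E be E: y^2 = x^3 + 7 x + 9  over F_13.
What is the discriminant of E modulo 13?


4 a^3 + 27 b^2 = 4*7^3 + 27*9^2 = 1372 + 2187 = 3559
Delta = -16 * (3559) = -56944
Delta mod 13 = 9

Delta = 9 (mod 13)


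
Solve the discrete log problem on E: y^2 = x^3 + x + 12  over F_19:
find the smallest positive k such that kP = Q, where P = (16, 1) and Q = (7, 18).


Enumerate multiples of P until we hit Q = (7, 18):
  1P = (16, 1)
  2P = (12, 17)
  3P = (7, 1)
  4P = (15, 18)
  5P = (11, 9)
  6P = (9, 3)
  7P = (3, 17)
  8P = (5, 3)
  9P = (4, 2)
  10P = (6, 14)
  11P = (8, 0)
  12P = (6, 5)
  13P = (4, 17)
  14P = (5, 16)
  15P = (3, 2)
  16P = (9, 16)
  17P = (11, 10)
  18P = (15, 1)
  19P = (7, 18)
Match found at i = 19.

k = 19


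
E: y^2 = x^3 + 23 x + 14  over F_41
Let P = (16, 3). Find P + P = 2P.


Doubling: s = (3 x1^2 + a) / (2 y1)
s = (3*16^2 + 23) / (2*3) mod 41 = 2
x3 = s^2 - 2 x1 mod 41 = 2^2 - 2*16 = 13
y3 = s (x1 - x3) - y1 mod 41 = 2 * (16 - 13) - 3 = 3

2P = (13, 3)


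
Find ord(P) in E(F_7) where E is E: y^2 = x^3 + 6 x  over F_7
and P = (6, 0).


Compute successive multiples of P until we hit O:
  1P = (6, 0)
  2P = O

ord(P) = 2


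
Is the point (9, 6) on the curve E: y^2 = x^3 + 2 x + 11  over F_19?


Check whether y^2 = x^3 + 2 x + 11 (mod 19) for (x, y) = (9, 6).
LHS: y^2 = 6^2 mod 19 = 17
RHS: x^3 + 2 x + 11 = 9^3 + 2*9 + 11 mod 19 = 17
LHS = RHS

Yes, on the curve


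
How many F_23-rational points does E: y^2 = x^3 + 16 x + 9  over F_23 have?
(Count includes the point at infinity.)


For each x in F_23, count y with y^2 = x^3 + 16 x + 9 mod 23:
  x = 0: RHS = 9, y in [3, 20]  -> 2 point(s)
  x = 1: RHS = 3, y in [7, 16]  -> 2 point(s)
  x = 2: RHS = 3, y in [7, 16]  -> 2 point(s)
  x = 7: RHS = 4, y in [2, 21]  -> 2 point(s)
  x = 9: RHS = 8, y in [10, 13]  -> 2 point(s)
  x = 15: RHS = 13, y in [6, 17]  -> 2 point(s)
  x = 20: RHS = 3, y in [7, 16]  -> 2 point(s)
Affine points: 14. Add the point at infinity: total = 15.

#E(F_23) = 15


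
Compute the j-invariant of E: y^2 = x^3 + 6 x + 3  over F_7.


Delta = -16(4 a^3 + 27 b^2) mod 7 = 5
-1728 * (4 a)^3 = -1728 * (4*6)^3 mod 7 = 6
j = 6 * 5^(-1) mod 7 = 4

j = 4 (mod 7)


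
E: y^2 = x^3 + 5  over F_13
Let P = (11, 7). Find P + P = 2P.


Doubling: s = (3 x1^2 + a) / (2 y1)
s = (3*11^2 + 0) / (2*7) mod 13 = 12
x3 = s^2 - 2 x1 mod 13 = 12^2 - 2*11 = 5
y3 = s (x1 - x3) - y1 mod 13 = 12 * (11 - 5) - 7 = 0

2P = (5, 0)


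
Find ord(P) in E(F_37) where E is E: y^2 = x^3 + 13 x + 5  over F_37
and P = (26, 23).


Compute successive multiples of P until we hit O:
  1P = (26, 23)
  2P = (6, 15)
  3P = (17, 25)
  4P = (21, 17)
  5P = (24, 9)
  6P = (36, 18)
  7P = (3, 21)
  8P = (5, 11)
  ... (continuing to 18P)
  18P = O

ord(P) = 18


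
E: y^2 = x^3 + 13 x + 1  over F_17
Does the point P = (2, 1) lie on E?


Check whether y^2 = x^3 + 13 x + 1 (mod 17) for (x, y) = (2, 1).
LHS: y^2 = 1^2 mod 17 = 1
RHS: x^3 + 13 x + 1 = 2^3 + 13*2 + 1 mod 17 = 1
LHS = RHS

Yes, on the curve


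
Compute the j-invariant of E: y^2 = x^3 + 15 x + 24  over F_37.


Delta = -16(4 a^3 + 27 b^2) mod 37 = 36
-1728 * (4 a)^3 = -1728 * (4*15)^3 mod 37 = 8
j = 8 * 36^(-1) mod 37 = 29

j = 29 (mod 37)


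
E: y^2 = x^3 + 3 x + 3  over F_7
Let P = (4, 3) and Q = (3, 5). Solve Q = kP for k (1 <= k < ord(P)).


Enumerate multiples of P until we hit Q = (3, 5):
  1P = (4, 3)
  2P = (3, 2)
  3P = (1, 0)
  4P = (3, 5)
Match found at i = 4.

k = 4


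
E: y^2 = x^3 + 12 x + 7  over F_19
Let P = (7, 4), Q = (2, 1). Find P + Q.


P != Q, so use the chord formula.
s = (y2 - y1) / (x2 - x1) = (16) / (14) mod 19 = 12
x3 = s^2 - x1 - x2 mod 19 = 12^2 - 7 - 2 = 2
y3 = s (x1 - x3) - y1 mod 19 = 12 * (7 - 2) - 4 = 18

P + Q = (2, 18)


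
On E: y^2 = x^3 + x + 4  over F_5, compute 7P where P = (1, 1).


k = 7 = 111_2 (binary, LSB first: 111)
Double-and-add from P = (1, 1):
  bit 0 = 1: acc = O + (1, 1) = (1, 1)
  bit 1 = 1: acc = (1, 1) + (2, 2) = (3, 2)
  bit 2 = 1: acc = (3, 2) + (0, 2) = (2, 3)

7P = (2, 3)


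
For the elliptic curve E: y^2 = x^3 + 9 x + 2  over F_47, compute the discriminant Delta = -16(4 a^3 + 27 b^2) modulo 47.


4 a^3 + 27 b^2 = 4*9^3 + 27*2^2 = 2916 + 108 = 3024
Delta = -16 * (3024) = -48384
Delta mod 47 = 26

Delta = 26 (mod 47)


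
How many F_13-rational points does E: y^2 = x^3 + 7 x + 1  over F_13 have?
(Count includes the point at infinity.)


For each x in F_13, count y with y^2 = x^3 + 7 x + 1 mod 13:
  x = 0: RHS = 1, y in [1, 12]  -> 2 point(s)
  x = 1: RHS = 9, y in [3, 10]  -> 2 point(s)
  x = 2: RHS = 10, y in [6, 7]  -> 2 point(s)
  x = 3: RHS = 10, y in [6, 7]  -> 2 point(s)
  x = 6: RHS = 12, y in [5, 8]  -> 2 point(s)
  x = 7: RHS = 3, y in [4, 9]  -> 2 point(s)
  x = 8: RHS = 10, y in [6, 7]  -> 2 point(s)
  x = 9: RHS = 0, y in [0]  -> 1 point(s)
Affine points: 15. Add the point at infinity: total = 16.

#E(F_13) = 16


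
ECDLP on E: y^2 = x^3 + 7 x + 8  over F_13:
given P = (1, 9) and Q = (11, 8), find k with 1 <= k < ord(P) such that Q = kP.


Enumerate multiples of P until we hit Q = (11, 8):
  1P = (1, 9)
  2P = (2, 2)
  3P = (7, 7)
  4P = (8, 2)
  5P = (5, 8)
  6P = (3, 11)
  7P = (10, 8)
  8P = (11, 8)
Match found at i = 8.

k = 8


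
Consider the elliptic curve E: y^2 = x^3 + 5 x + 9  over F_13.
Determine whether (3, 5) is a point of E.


Check whether y^2 = x^3 + 5 x + 9 (mod 13) for (x, y) = (3, 5).
LHS: y^2 = 5^2 mod 13 = 12
RHS: x^3 + 5 x + 9 = 3^3 + 5*3 + 9 mod 13 = 12
LHS = RHS

Yes, on the curve


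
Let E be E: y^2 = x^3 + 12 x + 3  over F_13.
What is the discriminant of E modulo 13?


4 a^3 + 27 b^2 = 4*12^3 + 27*3^2 = 6912 + 243 = 7155
Delta = -16 * (7155) = -114480
Delta mod 13 = 11

Delta = 11 (mod 13)


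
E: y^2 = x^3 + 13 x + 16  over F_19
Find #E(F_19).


For each x in F_19, count y with y^2 = x^3 + 13 x + 16 mod 19:
  x = 0: RHS = 16, y in [4, 15]  -> 2 point(s)
  x = 1: RHS = 11, y in [7, 12]  -> 2 point(s)
  x = 3: RHS = 6, y in [5, 14]  -> 2 point(s)
  x = 5: RHS = 16, y in [4, 15]  -> 2 point(s)
  x = 6: RHS = 6, y in [5, 14]  -> 2 point(s)
  x = 8: RHS = 5, y in [9, 10]  -> 2 point(s)
  x = 9: RHS = 7, y in [8, 11]  -> 2 point(s)
  x = 10: RHS = 6, y in [5, 14]  -> 2 point(s)
  x = 12: RHS = 0, y in [0]  -> 1 point(s)
  x = 13: RHS = 7, y in [8, 11]  -> 2 point(s)
  x = 14: RHS = 16, y in [4, 15]  -> 2 point(s)
  x = 16: RHS = 7, y in [8, 11]  -> 2 point(s)
  x = 17: RHS = 1, y in [1, 18]  -> 2 point(s)
Affine points: 25. Add the point at infinity: total = 26.

#E(F_19) = 26


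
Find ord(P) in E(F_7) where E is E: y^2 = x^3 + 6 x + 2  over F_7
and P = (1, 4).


Compute successive multiples of P until we hit O:
  1P = (1, 4)
  2P = (2, 1)
  3P = (6, 4)
  4P = (0, 3)
  5P = (0, 4)
  6P = (6, 3)
  7P = (2, 6)
  8P = (1, 3)
  ... (continuing to 9P)
  9P = O

ord(P) = 9


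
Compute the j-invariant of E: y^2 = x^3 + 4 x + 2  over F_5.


Delta = -16(4 a^3 + 27 b^2) mod 5 = 1
-1728 * (4 a)^3 = -1728 * (4*4)^3 mod 5 = 2
j = 2 * 1^(-1) mod 5 = 2

j = 2 (mod 5)


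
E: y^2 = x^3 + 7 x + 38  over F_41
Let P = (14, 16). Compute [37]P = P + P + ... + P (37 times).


k = 37 = 100101_2 (binary, LSB first: 101001)
Double-and-add from P = (14, 16):
  bit 0 = 1: acc = O + (14, 16) = (14, 16)
  bit 1 = 0: acc unchanged = (14, 16)
  bit 2 = 1: acc = (14, 16) + (26, 17) = (3, 2)
  bit 3 = 0: acc unchanged = (3, 2)
  bit 4 = 0: acc unchanged = (3, 2)
  bit 5 = 1: acc = (3, 2) + (27, 36) = (15, 22)

37P = (15, 22)


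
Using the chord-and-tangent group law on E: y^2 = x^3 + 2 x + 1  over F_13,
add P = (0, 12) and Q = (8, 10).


P != Q, so use the chord formula.
s = (y2 - y1) / (x2 - x1) = (11) / (8) mod 13 = 3
x3 = s^2 - x1 - x2 mod 13 = 3^2 - 0 - 8 = 1
y3 = s (x1 - x3) - y1 mod 13 = 3 * (0 - 1) - 12 = 11

P + Q = (1, 11)


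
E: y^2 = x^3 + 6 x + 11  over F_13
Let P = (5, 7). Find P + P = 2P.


Doubling: s = (3 x1^2 + a) / (2 y1)
s = (3*5^2 + 6) / (2*7) mod 13 = 3
x3 = s^2 - 2 x1 mod 13 = 3^2 - 2*5 = 12
y3 = s (x1 - x3) - y1 mod 13 = 3 * (5 - 12) - 7 = 11

2P = (12, 11)


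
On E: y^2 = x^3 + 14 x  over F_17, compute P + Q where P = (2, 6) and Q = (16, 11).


P != Q, so use the chord formula.
s = (y2 - y1) / (x2 - x1) = (5) / (14) mod 17 = 4
x3 = s^2 - x1 - x2 mod 17 = 4^2 - 2 - 16 = 15
y3 = s (x1 - x3) - y1 mod 17 = 4 * (2 - 15) - 6 = 10

P + Q = (15, 10)


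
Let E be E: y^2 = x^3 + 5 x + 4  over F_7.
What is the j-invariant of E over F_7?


Delta = -16(4 a^3 + 27 b^2) mod 7 = 5
-1728 * (4 a)^3 = -1728 * (4*5)^3 mod 7 = 6
j = 6 * 5^(-1) mod 7 = 4

j = 4 (mod 7)


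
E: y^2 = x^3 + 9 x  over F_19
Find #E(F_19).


For each x in F_19, count y with y^2 = x^3 + 9 x + 0 mod 19:
  x = 0: RHS = 0, y in [0]  -> 1 point(s)
  x = 2: RHS = 7, y in [8, 11]  -> 2 point(s)
  x = 3: RHS = 16, y in [4, 15]  -> 2 point(s)
  x = 4: RHS = 5, y in [9, 10]  -> 2 point(s)
  x = 6: RHS = 4, y in [2, 17]  -> 2 point(s)
  x = 7: RHS = 7, y in [8, 11]  -> 2 point(s)
  x = 10: RHS = 7, y in [8, 11]  -> 2 point(s)
  x = 11: RHS = 5, y in [9, 10]  -> 2 point(s)
  x = 14: RHS = 1, y in [1, 18]  -> 2 point(s)
  x = 18: RHS = 9, y in [3, 16]  -> 2 point(s)
Affine points: 19. Add the point at infinity: total = 20.

#E(F_19) = 20


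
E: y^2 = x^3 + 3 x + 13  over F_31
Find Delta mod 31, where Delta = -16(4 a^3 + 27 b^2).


4 a^3 + 27 b^2 = 4*3^3 + 27*13^2 = 108 + 4563 = 4671
Delta = -16 * (4671) = -74736
Delta mod 31 = 5

Delta = 5 (mod 31)


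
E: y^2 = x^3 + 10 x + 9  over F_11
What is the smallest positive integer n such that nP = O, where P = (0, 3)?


Compute successive multiples of P until we hit O:
  1P = (0, 3)
  2P = (4, 5)
  3P = (10, 3)
  4P = (1, 8)
  5P = (2, 9)
  6P = (7, 9)
  7P = (9, 5)
  8P = (3, 0)
  ... (continuing to 16P)
  16P = O

ord(P) = 16


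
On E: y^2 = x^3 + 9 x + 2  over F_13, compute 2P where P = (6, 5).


Doubling: s = (3 x1^2 + a) / (2 y1)
s = (3*6^2 + 9) / (2*5) mod 13 = 0
x3 = s^2 - 2 x1 mod 13 = 0^2 - 2*6 = 1
y3 = s (x1 - x3) - y1 mod 13 = 0 * (6 - 1) - 5 = 8

2P = (1, 8)


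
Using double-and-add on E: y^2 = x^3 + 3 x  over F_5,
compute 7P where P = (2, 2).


k = 7 = 111_2 (binary, LSB first: 111)
Double-and-add from P = (2, 2):
  bit 0 = 1: acc = O + (2, 2) = (2, 2)
  bit 1 = 1: acc = (2, 2) + (1, 3) = (3, 4)
  bit 2 = 1: acc = (3, 4) + (4, 4) = (3, 1)

7P = (3, 1)


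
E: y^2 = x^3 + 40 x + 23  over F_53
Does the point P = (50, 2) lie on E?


Check whether y^2 = x^3 + 40 x + 23 (mod 53) for (x, y) = (50, 2).
LHS: y^2 = 2^2 mod 53 = 4
RHS: x^3 + 40 x + 23 = 50^3 + 40*50 + 23 mod 53 = 35
LHS != RHS

No, not on the curve


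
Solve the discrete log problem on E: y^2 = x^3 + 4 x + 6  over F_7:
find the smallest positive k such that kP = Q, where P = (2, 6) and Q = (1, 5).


Enumerate multiples of P until we hit Q = (1, 5):
  1P = (2, 6)
  2P = (4, 3)
  3P = (5, 2)
  4P = (1, 2)
  5P = (6, 6)
  6P = (6, 1)
  7P = (1, 5)
Match found at i = 7.

k = 7


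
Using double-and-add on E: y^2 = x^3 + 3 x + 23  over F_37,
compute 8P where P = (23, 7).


k = 8 = 1000_2 (binary, LSB first: 0001)
Double-and-add from P = (23, 7):
  bit 0 = 0: acc unchanged = O
  bit 1 = 0: acc unchanged = O
  bit 2 = 0: acc unchanged = O
  bit 3 = 1: acc = O + (1, 29) = (1, 29)

8P = (1, 29)


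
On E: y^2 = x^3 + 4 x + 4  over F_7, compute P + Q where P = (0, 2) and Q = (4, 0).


P != Q, so use the chord formula.
s = (y2 - y1) / (x2 - x1) = (5) / (4) mod 7 = 3
x3 = s^2 - x1 - x2 mod 7 = 3^2 - 0 - 4 = 5
y3 = s (x1 - x3) - y1 mod 7 = 3 * (0 - 5) - 2 = 4

P + Q = (5, 4)


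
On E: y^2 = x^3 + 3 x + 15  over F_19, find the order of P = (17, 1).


Compute successive multiples of P until we hit O:
  1P = (17, 1)
  2P = (8, 0)
  3P = (17, 18)
  4P = O

ord(P) = 4


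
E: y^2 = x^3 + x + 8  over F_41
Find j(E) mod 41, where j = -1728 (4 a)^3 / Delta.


Delta = -16(4 a^3 + 27 b^2) mod 41 = 4
-1728 * (4 a)^3 = -1728 * (4*1)^3 mod 41 = 26
j = 26 * 4^(-1) mod 41 = 27

j = 27 (mod 41)


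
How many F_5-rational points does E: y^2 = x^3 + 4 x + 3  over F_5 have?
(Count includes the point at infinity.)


For each x in F_5, count y with y^2 = x^3 + 4 x + 3 mod 5:
  x = 2: RHS = 4, y in [2, 3]  -> 2 point(s)
Affine points: 2. Add the point at infinity: total = 3.

#E(F_5) = 3


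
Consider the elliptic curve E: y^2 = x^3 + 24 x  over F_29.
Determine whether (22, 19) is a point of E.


Check whether y^2 = x^3 + 24 x + 0 (mod 29) for (x, y) = (22, 19).
LHS: y^2 = 19^2 mod 29 = 13
RHS: x^3 + 24 x + 0 = 22^3 + 24*22 + 0 mod 29 = 11
LHS != RHS

No, not on the curve


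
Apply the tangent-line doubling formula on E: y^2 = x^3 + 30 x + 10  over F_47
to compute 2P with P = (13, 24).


Doubling: s = (3 x1^2 + a) / (2 y1)
s = (3*13^2 + 30) / (2*24) mod 47 = 20
x3 = s^2 - 2 x1 mod 47 = 20^2 - 2*13 = 45
y3 = s (x1 - x3) - y1 mod 47 = 20 * (13 - 45) - 24 = 41

2P = (45, 41)


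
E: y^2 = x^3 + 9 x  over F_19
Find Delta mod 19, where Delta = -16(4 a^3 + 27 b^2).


4 a^3 + 27 b^2 = 4*9^3 + 27*0^2 = 2916 + 0 = 2916
Delta = -16 * (2916) = -46656
Delta mod 19 = 8

Delta = 8 (mod 19)


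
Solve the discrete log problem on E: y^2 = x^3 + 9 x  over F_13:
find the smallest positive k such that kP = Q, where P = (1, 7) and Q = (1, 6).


Enumerate multiples of P until we hit Q = (1, 6):
  1P = (1, 7)
  2P = (12, 4)
  3P = (12, 9)
  4P = (1, 6)
Match found at i = 4.

k = 4


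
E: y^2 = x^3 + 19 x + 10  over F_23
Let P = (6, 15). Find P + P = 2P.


Doubling: s = (3 x1^2 + a) / (2 y1)
s = (3*6^2 + 19) / (2*15) mod 23 = 5
x3 = s^2 - 2 x1 mod 23 = 5^2 - 2*6 = 13
y3 = s (x1 - x3) - y1 mod 23 = 5 * (6 - 13) - 15 = 19

2P = (13, 19)


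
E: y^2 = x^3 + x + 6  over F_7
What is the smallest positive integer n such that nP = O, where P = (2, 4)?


Compute successive multiples of P until we hit O:
  1P = (2, 4)
  2P = (4, 5)
  3P = (3, 6)
  4P = (6, 2)
  5P = (1, 6)
  6P = (1, 1)
  7P = (6, 5)
  8P = (3, 1)
  ... (continuing to 11P)
  11P = O

ord(P) = 11


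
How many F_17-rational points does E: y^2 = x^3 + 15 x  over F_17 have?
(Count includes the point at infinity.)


For each x in F_17, count y with y^2 = x^3 + 15 x + 0 mod 17:
  x = 0: RHS = 0, y in [0]  -> 1 point(s)
  x = 1: RHS = 16, y in [4, 13]  -> 2 point(s)
  x = 2: RHS = 4, y in [2, 15]  -> 2 point(s)
  x = 3: RHS = 4, y in [2, 15]  -> 2 point(s)
  x = 5: RHS = 13, y in [8, 9]  -> 2 point(s)
  x = 6: RHS = 0, y in [0]  -> 1 point(s)
  x = 11: RHS = 0, y in [0]  -> 1 point(s)
  x = 12: RHS = 4, y in [2, 15]  -> 2 point(s)
  x = 14: RHS = 13, y in [8, 9]  -> 2 point(s)
  x = 15: RHS = 13, y in [8, 9]  -> 2 point(s)
  x = 16: RHS = 1, y in [1, 16]  -> 2 point(s)
Affine points: 19. Add the point at infinity: total = 20.

#E(F_17) = 20


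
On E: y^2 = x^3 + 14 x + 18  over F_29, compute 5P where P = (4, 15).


k = 5 = 101_2 (binary, LSB first: 101)
Double-and-add from P = (4, 15):
  bit 0 = 1: acc = O + (4, 15) = (4, 15)
  bit 1 = 0: acc unchanged = (4, 15)
  bit 2 = 1: acc = (4, 15) + (19, 3) = (2, 24)

5P = (2, 24)
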